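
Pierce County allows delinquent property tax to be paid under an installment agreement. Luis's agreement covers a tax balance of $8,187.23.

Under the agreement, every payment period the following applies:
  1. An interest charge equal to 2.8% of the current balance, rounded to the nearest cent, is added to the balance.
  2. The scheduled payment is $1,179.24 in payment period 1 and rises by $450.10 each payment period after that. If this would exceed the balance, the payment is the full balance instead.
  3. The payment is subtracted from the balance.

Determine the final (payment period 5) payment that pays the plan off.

$1,514.52

Payment period 1: opening $8,187.23; interest $229.24 → $8,416.47; payment $1,179.24; balance $7,237.23
Payment period 2: opening $7,237.23; interest $202.64 → $7,439.87; payment $1,629.34; balance $5,810.53
Payment period 3: opening $5,810.53; interest $162.69 → $5,973.22; payment $2,079.44; balance $3,893.78
Payment period 4: opening $3,893.78; interest $109.03 → $4,002.81; payment $2,529.54; balance $1,473.27
Payment period 5: opening $1,473.27; interest $41.25 → $1,514.52; payment $1,514.52; balance $0.00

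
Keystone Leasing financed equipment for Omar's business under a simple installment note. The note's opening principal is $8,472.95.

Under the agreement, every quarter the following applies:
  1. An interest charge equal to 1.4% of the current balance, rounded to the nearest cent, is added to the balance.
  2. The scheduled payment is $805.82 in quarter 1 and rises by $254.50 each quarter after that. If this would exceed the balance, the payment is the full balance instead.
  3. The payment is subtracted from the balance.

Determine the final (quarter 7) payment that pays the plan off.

$317.58

# | Opening | Interest | Payment | End bal
1 | $8,472.95 | $118.62 | $805.82 | $7,785.75
2 | $7,785.75 | $109.00 | $1,060.32 | $6,834.43
3 | $6,834.43 | $95.68 | $1,314.82 | $5,615.29
4 | $5,615.29 | $78.61 | $1,569.32 | $4,124.58
5 | $4,124.58 | $57.74 | $1,823.82 | $2,358.50
6 | $2,358.50 | $33.02 | $2,078.32 | $313.20
7 | $313.20 | $4.38 | $317.58 | $0.00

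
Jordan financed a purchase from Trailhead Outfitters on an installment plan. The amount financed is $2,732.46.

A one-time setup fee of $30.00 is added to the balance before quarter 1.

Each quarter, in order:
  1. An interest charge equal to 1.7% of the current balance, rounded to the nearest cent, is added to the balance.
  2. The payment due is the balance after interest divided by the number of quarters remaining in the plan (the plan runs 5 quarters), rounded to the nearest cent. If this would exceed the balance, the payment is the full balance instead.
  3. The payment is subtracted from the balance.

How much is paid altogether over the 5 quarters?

$2,906.58

Quarter 1: opening $2,762.46; interest $46.96 → $2,809.42; payment $561.88; balance $2,247.54
Quarter 2: opening $2,247.54; interest $38.21 → $2,285.75; payment $571.44; balance $1,714.31
Quarter 3: opening $1,714.31; interest $29.14 → $1,743.45; payment $581.15; balance $1,162.30
Quarter 4: opening $1,162.30; interest $19.76 → $1,182.06; payment $591.03; balance $591.03
Quarter 5: opening $591.03; interest $10.05 → $601.08; payment $601.08; balance $0.00
Total paid: $2,906.58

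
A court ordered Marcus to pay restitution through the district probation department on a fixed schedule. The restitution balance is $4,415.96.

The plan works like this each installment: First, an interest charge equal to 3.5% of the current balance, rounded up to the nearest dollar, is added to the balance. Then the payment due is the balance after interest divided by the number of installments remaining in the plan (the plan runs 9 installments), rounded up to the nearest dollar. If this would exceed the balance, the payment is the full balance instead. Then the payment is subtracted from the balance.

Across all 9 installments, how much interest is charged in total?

Installment 1: $4,415.96 +$155.00 interest = $4,570.96; pay $508.00 → $4,062.96
Installment 2: $4,062.96 +$143.00 interest = $4,205.96; pay $526.00 → $3,679.96
Installment 3: $3,679.96 +$129.00 interest = $3,808.96; pay $545.00 → $3,263.96
Installment 4: $3,263.96 +$115.00 interest = $3,378.96; pay $564.00 → $2,814.96
Installment 5: $2,814.96 +$99.00 interest = $2,913.96; pay $583.00 → $2,330.96
Installment 6: $2,330.96 +$82.00 interest = $2,412.96; pay $604.00 → $1,808.96
Installment 7: $1,808.96 +$64.00 interest = $1,872.96; pay $625.00 → $1,247.96
Installment 8: $1,247.96 +$44.00 interest = $1,291.96; pay $646.00 → $645.96
Installment 9: $645.96 +$23.00 interest = $668.96; pay $668.96 → $0.00
Total interest: $155.00 + $143.00 + $129.00 + $115.00 + $99.00 + $82.00 + $64.00 + $44.00 + $23.00 = $854.00

$854.00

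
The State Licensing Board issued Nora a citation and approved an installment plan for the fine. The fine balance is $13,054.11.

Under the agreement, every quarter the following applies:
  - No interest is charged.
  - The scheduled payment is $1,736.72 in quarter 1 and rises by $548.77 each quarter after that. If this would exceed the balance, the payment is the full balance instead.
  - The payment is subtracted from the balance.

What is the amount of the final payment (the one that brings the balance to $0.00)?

$2,814.61

# | Opening | Payment | End bal
1 | $13,054.11 | $1,736.72 | $11,317.39
2 | $11,317.39 | $2,285.49 | $9,031.90
3 | $9,031.90 | $2,834.26 | $6,197.64
4 | $6,197.64 | $3,383.03 | $2,814.61
5 | $2,814.61 | $2,814.61 | $0.00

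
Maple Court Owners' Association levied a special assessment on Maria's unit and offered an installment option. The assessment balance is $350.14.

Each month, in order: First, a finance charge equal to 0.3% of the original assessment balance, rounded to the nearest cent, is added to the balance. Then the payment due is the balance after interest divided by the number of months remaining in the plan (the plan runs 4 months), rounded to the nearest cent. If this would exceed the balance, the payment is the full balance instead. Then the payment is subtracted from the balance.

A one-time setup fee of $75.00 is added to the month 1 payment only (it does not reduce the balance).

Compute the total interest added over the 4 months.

$4.20

Month 1: opening $350.14; interest $1.05 → $351.19; payment $87.80 (+ $75.00 fee); balance $263.39
Month 2: opening $263.39; interest $1.05 → $264.44; payment $88.15; balance $176.29
Month 3: opening $176.29; interest $1.05 → $177.34; payment $88.67; balance $88.67
Month 4: opening $88.67; interest $1.05 → $89.72; payment $89.72; balance $0.00
Total interest: $1.05 + $1.05 + $1.05 + $1.05 = $4.20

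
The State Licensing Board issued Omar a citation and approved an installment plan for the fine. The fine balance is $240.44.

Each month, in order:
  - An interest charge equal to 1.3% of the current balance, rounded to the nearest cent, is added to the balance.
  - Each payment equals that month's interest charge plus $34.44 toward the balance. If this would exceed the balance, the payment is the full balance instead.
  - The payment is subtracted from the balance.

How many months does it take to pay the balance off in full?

Month 1: opening $240.44; interest $3.13 → $243.57; payment $37.57; balance $206.00
Month 2: opening $206.00; interest $2.68 → $208.68; payment $37.12; balance $171.56
Month 3: opening $171.56; interest $2.23 → $173.79; payment $36.67; balance $137.12
Month 4: opening $137.12; interest $1.78 → $138.90; payment $36.22; balance $102.68
Month 5: opening $102.68; interest $1.33 → $104.01; payment $35.77; balance $68.24
Month 6: opening $68.24; interest $0.89 → $69.13; payment $35.33; balance $33.80
Month 7: opening $33.80; interest $0.44 → $34.24; payment $34.24; balance $0.00
Balance reaches $0.00 in month 7.

7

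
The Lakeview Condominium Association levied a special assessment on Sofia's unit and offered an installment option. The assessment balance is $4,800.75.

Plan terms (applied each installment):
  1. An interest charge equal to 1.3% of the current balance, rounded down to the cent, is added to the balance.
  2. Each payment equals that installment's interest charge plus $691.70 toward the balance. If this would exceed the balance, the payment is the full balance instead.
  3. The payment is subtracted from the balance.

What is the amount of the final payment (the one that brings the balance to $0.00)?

Installment 1: opening $4,800.75; interest $62.40 → $4,863.15; payment $754.10; balance $4,109.05
Installment 2: opening $4,109.05; interest $53.41 → $4,162.46; payment $745.11; balance $3,417.35
Installment 3: opening $3,417.35; interest $44.42 → $3,461.77; payment $736.12; balance $2,725.65
Installment 4: opening $2,725.65; interest $35.43 → $2,761.08; payment $727.13; balance $2,033.95
Installment 5: opening $2,033.95; interest $26.44 → $2,060.39; payment $718.14; balance $1,342.25
Installment 6: opening $1,342.25; interest $17.44 → $1,359.69; payment $709.14; balance $650.55
Installment 7: opening $650.55; interest $8.45 → $659.00; payment $659.00; balance $0.00

$659.00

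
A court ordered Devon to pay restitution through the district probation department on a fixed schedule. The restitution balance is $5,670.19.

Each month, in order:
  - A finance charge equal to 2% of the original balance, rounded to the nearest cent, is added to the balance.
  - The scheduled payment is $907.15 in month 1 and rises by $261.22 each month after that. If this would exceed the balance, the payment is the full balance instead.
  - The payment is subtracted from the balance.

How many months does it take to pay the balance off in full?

5

Month 1: $5,670.19 +$113.40 interest = $5,783.59; pay $907.15 → $4,876.44
Month 2: $4,876.44 +$113.40 interest = $4,989.84; pay $1,168.37 → $3,821.47
Month 3: $3,821.47 +$113.40 interest = $3,934.87; pay $1,429.59 → $2,505.28
Month 4: $2,505.28 +$113.40 interest = $2,618.68; pay $1,690.81 → $927.87
Month 5: $927.87 +$113.40 interest = $1,041.27; pay $1,041.27 → $0.00
Balance reaches $0.00 in month 5.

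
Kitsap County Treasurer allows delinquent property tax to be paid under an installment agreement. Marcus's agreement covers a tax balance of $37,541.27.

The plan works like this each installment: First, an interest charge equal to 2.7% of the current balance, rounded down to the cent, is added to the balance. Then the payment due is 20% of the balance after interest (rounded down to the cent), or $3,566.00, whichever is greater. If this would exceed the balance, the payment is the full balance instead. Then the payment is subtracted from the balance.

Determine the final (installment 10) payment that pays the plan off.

Installment 1: $37,541.27 +$1,013.61 interest = $38,554.88; pay $7,710.97 → $30,843.91
Installment 2: $30,843.91 +$832.78 interest = $31,676.69; pay $6,335.33 → $25,341.36
Installment 3: $25,341.36 +$684.21 interest = $26,025.57; pay $5,205.11 → $20,820.46
Installment 4: $20,820.46 +$562.15 interest = $21,382.61; pay $4,276.52 → $17,106.09
Installment 5: $17,106.09 +$461.86 interest = $17,567.95; pay $3,566.00 → $14,001.95
Installment 6: $14,001.95 +$378.05 interest = $14,380.00; pay $3,566.00 → $10,814.00
Installment 7: $10,814.00 +$291.97 interest = $11,105.97; pay $3,566.00 → $7,539.97
Installment 8: $7,539.97 +$203.57 interest = $7,743.54; pay $3,566.00 → $4,177.54
Installment 9: $4,177.54 +$112.79 interest = $4,290.33; pay $3,566.00 → $724.33
Installment 10: $724.33 +$19.55 interest = $743.88; pay $743.88 → $0.00

$743.88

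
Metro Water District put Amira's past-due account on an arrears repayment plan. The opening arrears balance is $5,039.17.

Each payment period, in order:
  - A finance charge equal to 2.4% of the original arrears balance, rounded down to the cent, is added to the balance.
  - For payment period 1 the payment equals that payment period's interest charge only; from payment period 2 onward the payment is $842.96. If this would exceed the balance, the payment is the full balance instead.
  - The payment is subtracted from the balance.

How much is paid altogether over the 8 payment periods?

$6,006.69

Payment period 1: opening $5,039.17; interest $120.94 → $5,160.11; payment $120.94; balance $5,039.17
Payment period 2: opening $5,039.17; interest $120.94 → $5,160.11; payment $842.96; balance $4,317.15
Payment period 3: opening $4,317.15; interest $120.94 → $4,438.09; payment $842.96; balance $3,595.13
Payment period 4: opening $3,595.13; interest $120.94 → $3,716.07; payment $842.96; balance $2,873.11
Payment period 5: opening $2,873.11; interest $120.94 → $2,994.05; payment $842.96; balance $2,151.09
Payment period 6: opening $2,151.09; interest $120.94 → $2,272.03; payment $842.96; balance $1,429.07
Payment period 7: opening $1,429.07; interest $120.94 → $1,550.01; payment $842.96; balance $707.05
Payment period 8: opening $707.05; interest $120.94 → $827.99; payment $827.99; balance $0.00
Total paid: $6,006.69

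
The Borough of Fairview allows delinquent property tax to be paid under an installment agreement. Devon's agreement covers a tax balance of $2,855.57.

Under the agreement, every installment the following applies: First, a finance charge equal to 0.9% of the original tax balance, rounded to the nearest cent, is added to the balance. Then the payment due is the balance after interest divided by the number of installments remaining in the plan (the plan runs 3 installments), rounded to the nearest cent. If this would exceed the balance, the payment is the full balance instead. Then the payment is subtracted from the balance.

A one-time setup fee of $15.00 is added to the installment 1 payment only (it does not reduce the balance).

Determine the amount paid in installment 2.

$973.28

Installment 1: opening $2,855.57; interest $25.70 → $2,881.27; payment $960.42 (+ $15.00 fee); balance $1,920.85
Installment 2: opening $1,920.85; interest $25.70 → $1,946.55; payment $973.28; balance $973.27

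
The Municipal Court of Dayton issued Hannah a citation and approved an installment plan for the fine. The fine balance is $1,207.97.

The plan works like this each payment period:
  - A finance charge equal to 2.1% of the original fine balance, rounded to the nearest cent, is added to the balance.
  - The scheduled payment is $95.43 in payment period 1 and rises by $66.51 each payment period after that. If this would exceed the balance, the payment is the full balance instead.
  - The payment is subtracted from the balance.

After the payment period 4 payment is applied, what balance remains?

Payment period 1: opening $1,207.97; interest $25.37 → $1,233.34; payment $95.43; balance $1,137.91
Payment period 2: opening $1,137.91; interest $25.37 → $1,163.28; payment $161.94; balance $1,001.34
Payment period 3: opening $1,001.34; interest $25.37 → $1,026.71; payment $228.45; balance $798.26
Payment period 4: opening $798.26; interest $25.37 → $823.63; payment $294.96; balance $528.67

$528.67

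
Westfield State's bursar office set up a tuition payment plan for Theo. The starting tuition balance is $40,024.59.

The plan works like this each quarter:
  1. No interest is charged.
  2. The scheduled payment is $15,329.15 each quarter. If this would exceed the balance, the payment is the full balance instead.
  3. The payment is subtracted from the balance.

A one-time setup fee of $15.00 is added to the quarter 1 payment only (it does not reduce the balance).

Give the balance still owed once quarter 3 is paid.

$0.00

Quarter 1: opening $40,024.59; payment $15,329.15 (+ $15.00 fee); balance $24,695.44
Quarter 2: opening $24,695.44; payment $15,329.15; balance $9,366.29
Quarter 3: opening $9,366.29; payment $9,366.29; balance $0.00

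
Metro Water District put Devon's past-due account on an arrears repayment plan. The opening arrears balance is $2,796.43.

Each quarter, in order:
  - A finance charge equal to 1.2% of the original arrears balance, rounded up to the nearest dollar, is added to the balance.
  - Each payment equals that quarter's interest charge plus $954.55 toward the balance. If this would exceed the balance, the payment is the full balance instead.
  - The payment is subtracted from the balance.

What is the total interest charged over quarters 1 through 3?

$102.00

Quarter 1: $2,796.43 +$34.00 interest = $2,830.43; pay $988.55 → $1,841.88
Quarter 2: $1,841.88 +$34.00 interest = $1,875.88; pay $988.55 → $887.33
Quarter 3: $887.33 +$34.00 interest = $921.33; pay $921.33 → $0.00
Total interest: $34.00 + $34.00 + $34.00 = $102.00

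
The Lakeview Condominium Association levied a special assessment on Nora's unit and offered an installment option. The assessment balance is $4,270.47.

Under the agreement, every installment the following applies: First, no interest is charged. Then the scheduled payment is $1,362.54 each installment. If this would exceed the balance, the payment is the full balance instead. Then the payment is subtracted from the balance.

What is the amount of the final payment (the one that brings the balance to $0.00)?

# | Opening | Payment | End bal
1 | $4,270.47 | $1,362.54 | $2,907.93
2 | $2,907.93 | $1,362.54 | $1,545.39
3 | $1,545.39 | $1,362.54 | $182.85
4 | $182.85 | $182.85 | $0.00

$182.85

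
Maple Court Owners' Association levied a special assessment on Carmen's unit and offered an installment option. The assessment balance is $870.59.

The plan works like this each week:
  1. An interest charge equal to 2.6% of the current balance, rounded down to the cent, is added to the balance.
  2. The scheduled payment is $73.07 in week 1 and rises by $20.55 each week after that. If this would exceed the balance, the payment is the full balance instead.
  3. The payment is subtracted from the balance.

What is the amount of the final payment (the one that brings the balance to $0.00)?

$38.98

Week 1: opening $870.59; interest $22.63 → $893.22; payment $73.07; balance $820.15
Week 2: opening $820.15; interest $21.32 → $841.47; payment $93.62; balance $747.85
Week 3: opening $747.85; interest $19.44 → $767.29; payment $114.17; balance $653.12
Week 4: opening $653.12; interest $16.98 → $670.10; payment $134.72; balance $535.38
Week 5: opening $535.38; interest $13.91 → $549.29; payment $155.27; balance $394.02
Week 6: opening $394.02; interest $10.24 → $404.26; payment $175.82; balance $228.44
Week 7: opening $228.44; interest $5.93 → $234.37; payment $196.37; balance $38.00
Week 8: opening $38.00; interest $0.98 → $38.98; payment $38.98; balance $0.00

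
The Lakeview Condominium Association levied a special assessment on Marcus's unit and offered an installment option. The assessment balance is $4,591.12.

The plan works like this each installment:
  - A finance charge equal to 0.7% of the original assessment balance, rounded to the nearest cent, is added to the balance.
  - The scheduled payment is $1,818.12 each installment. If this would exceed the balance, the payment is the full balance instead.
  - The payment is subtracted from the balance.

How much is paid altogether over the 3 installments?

# | Opening | Interest | Payment | End bal
1 | $4,591.12 | $32.14 | $1,818.12 | $2,805.14
2 | $2,805.14 | $32.14 | $1,818.12 | $1,019.16
3 | $1,019.16 | $32.14 | $1,051.30 | $0.00
Total paid: $4,687.54

$4,687.54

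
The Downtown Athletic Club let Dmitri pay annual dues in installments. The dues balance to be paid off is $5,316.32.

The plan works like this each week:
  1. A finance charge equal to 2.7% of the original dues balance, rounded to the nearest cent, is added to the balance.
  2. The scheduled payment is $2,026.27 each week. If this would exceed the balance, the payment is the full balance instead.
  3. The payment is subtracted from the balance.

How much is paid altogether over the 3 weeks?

Week 1: $5,316.32 +$143.54 interest = $5,459.86; pay $2,026.27 → $3,433.59
Week 2: $3,433.59 +$143.54 interest = $3,577.13; pay $2,026.27 → $1,550.86
Week 3: $1,550.86 +$143.54 interest = $1,694.40; pay $1,694.40 → $0.00
Total paid: $5,746.94

$5,746.94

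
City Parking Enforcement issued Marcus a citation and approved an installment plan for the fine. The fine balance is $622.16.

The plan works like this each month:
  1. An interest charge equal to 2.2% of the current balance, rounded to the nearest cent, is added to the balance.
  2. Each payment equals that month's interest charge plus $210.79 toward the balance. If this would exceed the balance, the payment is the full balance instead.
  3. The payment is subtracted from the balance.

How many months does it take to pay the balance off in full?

3

Month 1: opening $622.16; interest $13.69 → $635.85; payment $224.48; balance $411.37
Month 2: opening $411.37; interest $9.05 → $420.42; payment $219.84; balance $200.58
Month 3: opening $200.58; interest $4.41 → $204.99; payment $204.99; balance $0.00
Balance reaches $0.00 in month 3.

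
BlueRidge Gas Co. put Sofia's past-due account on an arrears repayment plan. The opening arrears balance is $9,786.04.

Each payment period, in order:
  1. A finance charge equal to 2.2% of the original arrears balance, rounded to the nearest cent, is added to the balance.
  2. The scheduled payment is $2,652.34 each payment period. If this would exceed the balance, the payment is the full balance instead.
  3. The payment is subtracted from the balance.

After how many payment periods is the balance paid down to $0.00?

5

Payment period 1: opening $9,786.04; interest $215.29 → $10,001.33; payment $2,652.34; balance $7,348.99
Payment period 2: opening $7,348.99; interest $215.29 → $7,564.28; payment $2,652.34; balance $4,911.94
Payment period 3: opening $4,911.94; interest $215.29 → $5,127.23; payment $2,652.34; balance $2,474.89
Payment period 4: opening $2,474.89; interest $215.29 → $2,690.18; payment $2,652.34; balance $37.84
Payment period 5: opening $37.84; interest $215.29 → $253.13; payment $253.13; balance $0.00
Balance reaches $0.00 in payment period 5.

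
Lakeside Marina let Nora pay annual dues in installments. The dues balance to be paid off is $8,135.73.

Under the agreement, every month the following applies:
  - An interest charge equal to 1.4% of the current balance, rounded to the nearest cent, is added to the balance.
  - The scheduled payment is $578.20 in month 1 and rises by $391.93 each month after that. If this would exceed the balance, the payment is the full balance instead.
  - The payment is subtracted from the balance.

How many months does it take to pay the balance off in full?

Month 1: $8,135.73 +$113.90 interest = $8,249.63; pay $578.20 → $7,671.43
Month 2: $7,671.43 +$107.40 interest = $7,778.83; pay $970.13 → $6,808.70
Month 3: $6,808.70 +$95.32 interest = $6,904.02; pay $1,362.06 → $5,541.96
Month 4: $5,541.96 +$77.59 interest = $5,619.55; pay $1,753.99 → $3,865.56
Month 5: $3,865.56 +$54.12 interest = $3,919.68; pay $2,145.92 → $1,773.76
Month 6: $1,773.76 +$24.83 interest = $1,798.59; pay $1,798.59 → $0.00
Balance reaches $0.00 in month 6.

6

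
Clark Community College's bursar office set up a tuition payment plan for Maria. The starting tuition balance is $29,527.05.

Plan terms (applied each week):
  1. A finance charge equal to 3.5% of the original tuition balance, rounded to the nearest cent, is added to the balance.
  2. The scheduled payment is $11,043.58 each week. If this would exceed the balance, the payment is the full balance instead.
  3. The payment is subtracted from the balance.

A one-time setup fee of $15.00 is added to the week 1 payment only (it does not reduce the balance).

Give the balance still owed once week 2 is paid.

Week 1: opening $29,527.05; interest $1,033.45 → $30,560.50; payment $11,043.58 (+ $15.00 fee); balance $19,516.92
Week 2: opening $19,516.92; interest $1,033.45 → $20,550.37; payment $11,043.58; balance $9,506.79

$9,506.79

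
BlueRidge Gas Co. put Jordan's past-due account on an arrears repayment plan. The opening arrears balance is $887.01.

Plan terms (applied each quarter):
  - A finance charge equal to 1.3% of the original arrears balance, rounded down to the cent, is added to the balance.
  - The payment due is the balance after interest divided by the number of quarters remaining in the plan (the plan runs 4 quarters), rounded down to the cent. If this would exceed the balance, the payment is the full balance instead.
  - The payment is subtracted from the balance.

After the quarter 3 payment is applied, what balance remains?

$234.25

# | Opening | Interest | Payment | End bal
1 | $887.01 | $11.53 | $224.63 | $673.91
2 | $673.91 | $11.53 | $228.48 | $456.96
3 | $456.96 | $11.53 | $234.24 | $234.25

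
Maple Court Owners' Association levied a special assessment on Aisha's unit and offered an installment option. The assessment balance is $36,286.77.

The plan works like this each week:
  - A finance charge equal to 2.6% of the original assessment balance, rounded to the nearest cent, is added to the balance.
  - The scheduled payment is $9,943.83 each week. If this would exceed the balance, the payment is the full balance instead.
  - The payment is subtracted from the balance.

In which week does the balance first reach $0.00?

# | Opening | Interest | Payment | End bal
1 | $36,286.77 | $943.46 | $9,943.83 | $27,286.40
2 | $27,286.40 | $943.46 | $9,943.83 | $18,286.03
3 | $18,286.03 | $943.46 | $9,943.83 | $9,285.66
4 | $9,285.66 | $943.46 | $9,943.83 | $285.29
5 | $285.29 | $943.46 | $1,228.75 | $0.00
Balance reaches $0.00 in week 5.

5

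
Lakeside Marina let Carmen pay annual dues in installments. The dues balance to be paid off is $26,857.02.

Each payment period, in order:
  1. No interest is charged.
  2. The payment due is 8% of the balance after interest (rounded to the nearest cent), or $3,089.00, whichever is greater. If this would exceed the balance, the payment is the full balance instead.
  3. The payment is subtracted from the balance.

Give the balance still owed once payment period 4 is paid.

Payment period 1: opening $26,857.02; payment $3,089.00; balance $23,768.02
Payment period 2: opening $23,768.02; payment $3,089.00; balance $20,679.02
Payment period 3: opening $20,679.02; payment $3,089.00; balance $17,590.02
Payment period 4: opening $17,590.02; payment $3,089.00; balance $14,501.02

$14,501.02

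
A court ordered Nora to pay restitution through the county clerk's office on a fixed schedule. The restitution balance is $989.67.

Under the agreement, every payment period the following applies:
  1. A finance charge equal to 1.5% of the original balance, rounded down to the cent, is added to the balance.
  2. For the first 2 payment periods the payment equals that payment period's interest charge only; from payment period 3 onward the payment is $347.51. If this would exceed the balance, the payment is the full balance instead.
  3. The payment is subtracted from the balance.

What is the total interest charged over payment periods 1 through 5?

$74.20

Payment period 1: $989.67 +$14.84 interest = $1,004.51; pay $14.84 → $989.67
Payment period 2: $989.67 +$14.84 interest = $1,004.51; pay $14.84 → $989.67
Payment period 3: $989.67 +$14.84 interest = $1,004.51; pay $347.51 → $657.00
Payment period 4: $657.00 +$14.84 interest = $671.84; pay $347.51 → $324.33
Payment period 5: $324.33 +$14.84 interest = $339.17; pay $339.17 → $0.00
Total interest: $14.84 + $14.84 + $14.84 + $14.84 + $14.84 = $74.20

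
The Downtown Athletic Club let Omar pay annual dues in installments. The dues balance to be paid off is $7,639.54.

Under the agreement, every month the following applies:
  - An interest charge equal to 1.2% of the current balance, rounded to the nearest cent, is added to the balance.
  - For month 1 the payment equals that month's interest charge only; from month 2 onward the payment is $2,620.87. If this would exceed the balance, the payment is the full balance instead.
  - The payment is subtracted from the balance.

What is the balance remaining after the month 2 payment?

Month 1: $7,639.54 +$91.67 interest = $7,731.21; pay $91.67 → $7,639.54
Month 2: $7,639.54 +$91.67 interest = $7,731.21; pay $2,620.87 → $5,110.34

$5,110.34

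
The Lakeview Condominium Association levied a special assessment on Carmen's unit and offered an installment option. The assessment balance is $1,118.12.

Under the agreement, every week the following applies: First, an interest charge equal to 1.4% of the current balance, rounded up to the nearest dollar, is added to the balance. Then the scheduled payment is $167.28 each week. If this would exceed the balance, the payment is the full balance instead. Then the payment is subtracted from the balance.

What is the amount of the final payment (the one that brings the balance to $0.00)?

Week 1: $1,118.12 +$16.00 interest = $1,134.12; pay $167.28 → $966.84
Week 2: $966.84 +$14.00 interest = $980.84; pay $167.28 → $813.56
Week 3: $813.56 +$12.00 interest = $825.56; pay $167.28 → $658.28
Week 4: $658.28 +$10.00 interest = $668.28; pay $167.28 → $501.00
Week 5: $501.00 +$8.00 interest = $509.00; pay $167.28 → $341.72
Week 6: $341.72 +$5.00 interest = $346.72; pay $167.28 → $179.44
Week 7: $179.44 +$3.00 interest = $182.44; pay $167.28 → $15.16
Week 8: $15.16 +$1.00 interest = $16.16; pay $16.16 → $0.00

$16.16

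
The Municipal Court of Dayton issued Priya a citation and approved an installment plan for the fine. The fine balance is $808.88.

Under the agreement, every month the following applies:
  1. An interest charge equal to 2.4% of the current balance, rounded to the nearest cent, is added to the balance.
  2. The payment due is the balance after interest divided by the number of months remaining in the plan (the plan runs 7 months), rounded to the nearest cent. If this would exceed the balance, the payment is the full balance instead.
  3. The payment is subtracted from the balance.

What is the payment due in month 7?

# | Opening | Interest | Payment | End bal
1 | $808.88 | $19.41 | $118.33 | $709.96
2 | $709.96 | $17.04 | $121.17 | $605.83
3 | $605.83 | $14.54 | $124.07 | $496.30
4 | $496.30 | $11.91 | $127.05 | $381.16
5 | $381.16 | $9.15 | $130.10 | $260.21
6 | $260.21 | $6.25 | $133.23 | $133.23
7 | $133.23 | $3.20 | $136.43 | $0.00

$136.43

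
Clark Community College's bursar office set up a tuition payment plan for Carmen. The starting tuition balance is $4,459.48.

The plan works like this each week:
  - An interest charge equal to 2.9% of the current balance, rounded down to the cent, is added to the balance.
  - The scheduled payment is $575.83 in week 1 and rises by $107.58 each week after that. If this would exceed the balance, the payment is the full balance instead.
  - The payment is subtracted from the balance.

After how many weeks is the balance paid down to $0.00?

# | Opening | Interest | Payment | End bal
1 | $4,459.48 | $129.32 | $575.83 | $4,012.97
2 | $4,012.97 | $116.37 | $683.41 | $3,445.93
3 | $3,445.93 | $99.93 | $790.99 | $2,754.87
4 | $2,754.87 | $79.89 | $898.57 | $1,936.19
5 | $1,936.19 | $56.14 | $1,006.15 | $986.18
6 | $986.18 | $28.59 | $1,014.77 | $0.00
Balance reaches $0.00 in week 6.

6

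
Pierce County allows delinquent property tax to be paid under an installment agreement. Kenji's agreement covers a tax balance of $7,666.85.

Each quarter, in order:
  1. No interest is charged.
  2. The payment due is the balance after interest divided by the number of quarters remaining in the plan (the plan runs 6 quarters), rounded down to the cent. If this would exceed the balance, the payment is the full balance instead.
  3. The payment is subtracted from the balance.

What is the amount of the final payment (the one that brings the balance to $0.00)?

Quarter 1: $7,666.85 − $1,277.80 → $6,389.05
Quarter 2: $6,389.05 − $1,277.81 → $5,111.24
Quarter 3: $5,111.24 − $1,277.81 → $3,833.43
Quarter 4: $3,833.43 − $1,277.81 → $2,555.62
Quarter 5: $2,555.62 − $1,277.81 → $1,277.81
Quarter 6: $1,277.81 − $1,277.81 → $0.00

$1,277.81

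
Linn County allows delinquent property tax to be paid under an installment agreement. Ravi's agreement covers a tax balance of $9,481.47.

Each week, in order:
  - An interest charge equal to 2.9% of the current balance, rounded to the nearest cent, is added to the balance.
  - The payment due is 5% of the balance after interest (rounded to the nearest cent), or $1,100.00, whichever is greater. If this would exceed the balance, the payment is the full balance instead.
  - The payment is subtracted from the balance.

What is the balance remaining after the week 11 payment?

$0.00

Week 1: $9,481.47 +$274.96 interest = $9,756.43; pay $1,100.00 → $8,656.43
Week 2: $8,656.43 +$251.04 interest = $8,907.47; pay $1,100.00 → $7,807.47
Week 3: $7,807.47 +$226.42 interest = $8,033.89; pay $1,100.00 → $6,933.89
Week 4: $6,933.89 +$201.08 interest = $7,134.97; pay $1,100.00 → $6,034.97
Week 5: $6,034.97 +$175.01 interest = $6,209.98; pay $1,100.00 → $5,109.98
Week 6: $5,109.98 +$148.19 interest = $5,258.17; pay $1,100.00 → $4,158.17
Week 7: $4,158.17 +$120.59 interest = $4,278.76; pay $1,100.00 → $3,178.76
Week 8: $3,178.76 +$92.18 interest = $3,270.94; pay $1,100.00 → $2,170.94
Week 9: $2,170.94 +$62.96 interest = $2,233.90; pay $1,100.00 → $1,133.90
Week 10: $1,133.90 +$32.88 interest = $1,166.78; pay $1,100.00 → $66.78
Week 11: $66.78 +$1.94 interest = $68.72; pay $68.72 → $0.00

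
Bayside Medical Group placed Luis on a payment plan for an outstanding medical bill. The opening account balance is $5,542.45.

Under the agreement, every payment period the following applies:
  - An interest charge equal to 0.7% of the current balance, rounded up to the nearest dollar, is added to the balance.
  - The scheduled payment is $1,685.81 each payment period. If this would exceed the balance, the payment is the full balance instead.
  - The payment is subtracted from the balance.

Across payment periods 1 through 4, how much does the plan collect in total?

$5,629.45

Payment period 1: opening $5,542.45; interest $39.00 → $5,581.45; payment $1,685.81; balance $3,895.64
Payment period 2: opening $3,895.64; interest $28.00 → $3,923.64; payment $1,685.81; balance $2,237.83
Payment period 3: opening $2,237.83; interest $16.00 → $2,253.83; payment $1,685.81; balance $568.02
Payment period 4: opening $568.02; interest $4.00 → $572.02; payment $572.02; balance $0.00
Total paid: $5,629.45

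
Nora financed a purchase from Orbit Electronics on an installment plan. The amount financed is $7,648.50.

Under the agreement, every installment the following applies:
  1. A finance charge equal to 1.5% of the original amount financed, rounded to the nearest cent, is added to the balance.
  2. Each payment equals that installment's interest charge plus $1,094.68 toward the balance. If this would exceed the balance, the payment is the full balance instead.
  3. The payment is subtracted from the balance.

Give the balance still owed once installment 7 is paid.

Installment 1: opening $7,648.50; interest $114.73 → $7,763.23; payment $1,209.41; balance $6,553.82
Installment 2: opening $6,553.82; interest $114.73 → $6,668.55; payment $1,209.41; balance $5,459.14
Installment 3: opening $5,459.14; interest $114.73 → $5,573.87; payment $1,209.41; balance $4,364.46
Installment 4: opening $4,364.46; interest $114.73 → $4,479.19; payment $1,209.41; balance $3,269.78
Installment 5: opening $3,269.78; interest $114.73 → $3,384.51; payment $1,209.41; balance $2,175.10
Installment 6: opening $2,175.10; interest $114.73 → $2,289.83; payment $1,209.41; balance $1,080.42
Installment 7: opening $1,080.42; interest $114.73 → $1,195.15; payment $1,195.15; balance $0.00

$0.00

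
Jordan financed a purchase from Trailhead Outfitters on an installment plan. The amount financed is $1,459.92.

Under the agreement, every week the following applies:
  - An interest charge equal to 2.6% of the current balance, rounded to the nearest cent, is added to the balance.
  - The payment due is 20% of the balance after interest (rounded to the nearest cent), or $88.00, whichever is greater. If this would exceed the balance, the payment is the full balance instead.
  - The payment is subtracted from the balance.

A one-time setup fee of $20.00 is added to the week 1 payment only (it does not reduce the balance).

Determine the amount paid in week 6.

Week 1: $1,459.92 +$37.96 interest = $1,497.88; pay $299.58 (+ $20.00 fee) → $1,198.30
Week 2: $1,198.30 +$31.16 interest = $1,229.46; pay $245.89 → $983.57
Week 3: $983.57 +$25.57 interest = $1,009.14; pay $201.83 → $807.31
Week 4: $807.31 +$20.99 interest = $828.30; pay $165.66 → $662.64
Week 5: $662.64 +$17.23 interest = $679.87; pay $135.97 → $543.90
Week 6: $543.90 +$14.14 interest = $558.04; pay $111.61 → $446.43

$111.61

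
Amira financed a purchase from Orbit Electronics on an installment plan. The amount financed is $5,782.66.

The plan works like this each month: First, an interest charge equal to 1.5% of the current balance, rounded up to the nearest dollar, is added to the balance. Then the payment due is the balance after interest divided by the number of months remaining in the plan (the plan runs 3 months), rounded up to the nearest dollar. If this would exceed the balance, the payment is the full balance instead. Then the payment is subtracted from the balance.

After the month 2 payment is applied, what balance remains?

# | Opening | Interest | Payment | End bal
1 | $5,782.66 | $87.00 | $1,957.00 | $3,912.66
2 | $3,912.66 | $59.00 | $1,986.00 | $1,985.66

$1,985.66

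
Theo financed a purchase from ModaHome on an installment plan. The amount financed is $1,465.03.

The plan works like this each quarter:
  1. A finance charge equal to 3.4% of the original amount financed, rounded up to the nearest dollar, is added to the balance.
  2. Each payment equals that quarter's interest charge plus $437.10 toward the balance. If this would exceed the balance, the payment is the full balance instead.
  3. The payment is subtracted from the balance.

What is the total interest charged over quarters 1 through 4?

# | Opening | Interest | Payment | End bal
1 | $1,465.03 | $50.00 | $487.10 | $1,027.93
2 | $1,027.93 | $50.00 | $487.10 | $590.83
3 | $590.83 | $50.00 | $487.10 | $153.73
4 | $153.73 | $50.00 | $203.73 | $0.00
Total interest: $50.00 + $50.00 + $50.00 + $50.00 = $200.00

$200.00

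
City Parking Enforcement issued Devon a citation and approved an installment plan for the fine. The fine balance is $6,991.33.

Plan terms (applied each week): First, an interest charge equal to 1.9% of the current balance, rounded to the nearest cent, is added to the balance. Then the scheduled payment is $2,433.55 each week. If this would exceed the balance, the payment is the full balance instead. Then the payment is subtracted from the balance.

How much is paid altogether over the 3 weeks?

$7,257.87

Week 1: $6,991.33 +$132.84 interest = $7,124.17; pay $2,433.55 → $4,690.62
Week 2: $4,690.62 +$89.12 interest = $4,779.74; pay $2,433.55 → $2,346.19
Week 3: $2,346.19 +$44.58 interest = $2,390.77; pay $2,390.77 → $0.00
Total paid: $7,257.87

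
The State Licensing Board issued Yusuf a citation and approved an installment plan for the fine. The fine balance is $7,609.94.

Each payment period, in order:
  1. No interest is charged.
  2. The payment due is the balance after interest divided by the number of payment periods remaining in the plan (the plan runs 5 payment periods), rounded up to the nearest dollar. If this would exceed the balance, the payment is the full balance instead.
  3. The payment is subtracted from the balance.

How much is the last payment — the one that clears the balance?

$1,521.94

Payment period 1: $7,609.94 − $1,522.00 → $6,087.94
Payment period 2: $6,087.94 − $1,522.00 → $4,565.94
Payment period 3: $4,565.94 − $1,522.00 → $3,043.94
Payment period 4: $3,043.94 − $1,522.00 → $1,521.94
Payment period 5: $1,521.94 − $1,521.94 → $0.00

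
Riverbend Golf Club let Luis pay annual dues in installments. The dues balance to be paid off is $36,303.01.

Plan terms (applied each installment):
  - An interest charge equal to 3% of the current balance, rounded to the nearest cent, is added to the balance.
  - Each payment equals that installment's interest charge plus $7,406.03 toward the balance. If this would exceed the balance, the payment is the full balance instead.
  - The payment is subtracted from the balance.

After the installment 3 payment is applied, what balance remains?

# | Opening | Interest | Payment | End bal
1 | $36,303.01 | $1,089.09 | $8,495.12 | $28,896.98
2 | $28,896.98 | $866.91 | $8,272.94 | $21,490.95
3 | $21,490.95 | $644.73 | $8,050.76 | $14,084.92

$14,084.92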